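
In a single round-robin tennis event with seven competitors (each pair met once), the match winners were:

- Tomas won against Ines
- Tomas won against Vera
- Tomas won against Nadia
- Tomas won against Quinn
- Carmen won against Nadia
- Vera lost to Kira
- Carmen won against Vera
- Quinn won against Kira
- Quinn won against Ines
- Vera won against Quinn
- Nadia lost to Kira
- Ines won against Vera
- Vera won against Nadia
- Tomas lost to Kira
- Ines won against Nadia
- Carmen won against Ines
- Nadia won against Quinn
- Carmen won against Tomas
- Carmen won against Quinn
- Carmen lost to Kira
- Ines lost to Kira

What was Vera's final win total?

2

Vera's results: beat Quinn, Nadia; lost to Kira, Ines, Carmen, Tomas.
That is 2 wins.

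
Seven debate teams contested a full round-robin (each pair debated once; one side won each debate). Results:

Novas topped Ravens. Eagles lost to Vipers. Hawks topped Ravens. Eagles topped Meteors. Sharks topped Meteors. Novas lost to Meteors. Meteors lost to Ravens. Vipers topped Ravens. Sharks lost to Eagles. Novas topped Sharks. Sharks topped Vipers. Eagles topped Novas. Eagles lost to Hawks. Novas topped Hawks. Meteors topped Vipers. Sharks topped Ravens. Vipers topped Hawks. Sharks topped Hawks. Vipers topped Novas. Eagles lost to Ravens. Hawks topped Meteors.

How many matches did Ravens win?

Ravens' results: beat Meteors, Eagles; lost to Hawks, Sharks, Novas, Vipers.
That is 2 wins.

2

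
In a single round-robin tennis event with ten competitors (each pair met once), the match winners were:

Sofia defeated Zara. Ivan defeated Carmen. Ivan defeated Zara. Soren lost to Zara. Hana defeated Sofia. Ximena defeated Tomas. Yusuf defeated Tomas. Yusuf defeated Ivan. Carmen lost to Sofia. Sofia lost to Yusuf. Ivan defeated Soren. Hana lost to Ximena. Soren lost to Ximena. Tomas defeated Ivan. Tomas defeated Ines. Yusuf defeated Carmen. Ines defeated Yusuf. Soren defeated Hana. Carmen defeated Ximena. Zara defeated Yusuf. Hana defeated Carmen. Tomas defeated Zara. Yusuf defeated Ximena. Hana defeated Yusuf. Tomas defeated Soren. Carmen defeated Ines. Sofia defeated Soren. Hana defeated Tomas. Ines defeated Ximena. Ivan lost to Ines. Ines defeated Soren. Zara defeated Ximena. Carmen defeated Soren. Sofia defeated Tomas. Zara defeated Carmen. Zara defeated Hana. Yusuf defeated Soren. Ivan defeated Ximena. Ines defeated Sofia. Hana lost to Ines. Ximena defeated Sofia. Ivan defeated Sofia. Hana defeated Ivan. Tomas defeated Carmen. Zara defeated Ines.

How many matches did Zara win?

Zara's results: beat Hana, Carmen, Yusuf, Soren, Ximena, Ines; lost to Tomas, Ivan, Sofia.
That is 6 wins.

6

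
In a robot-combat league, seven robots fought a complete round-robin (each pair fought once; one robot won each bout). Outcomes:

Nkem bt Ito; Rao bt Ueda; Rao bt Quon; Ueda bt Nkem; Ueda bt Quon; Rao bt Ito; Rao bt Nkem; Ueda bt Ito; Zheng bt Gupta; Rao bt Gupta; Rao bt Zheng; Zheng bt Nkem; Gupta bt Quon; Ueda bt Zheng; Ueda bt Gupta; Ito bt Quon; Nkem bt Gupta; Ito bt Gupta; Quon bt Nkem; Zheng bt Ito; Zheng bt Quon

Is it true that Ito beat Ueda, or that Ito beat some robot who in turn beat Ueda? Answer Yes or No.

Ito did not beat Ueda directly.
Ito beat Quon, Gupta, but each of them lost to Ueda. No two-step path.

No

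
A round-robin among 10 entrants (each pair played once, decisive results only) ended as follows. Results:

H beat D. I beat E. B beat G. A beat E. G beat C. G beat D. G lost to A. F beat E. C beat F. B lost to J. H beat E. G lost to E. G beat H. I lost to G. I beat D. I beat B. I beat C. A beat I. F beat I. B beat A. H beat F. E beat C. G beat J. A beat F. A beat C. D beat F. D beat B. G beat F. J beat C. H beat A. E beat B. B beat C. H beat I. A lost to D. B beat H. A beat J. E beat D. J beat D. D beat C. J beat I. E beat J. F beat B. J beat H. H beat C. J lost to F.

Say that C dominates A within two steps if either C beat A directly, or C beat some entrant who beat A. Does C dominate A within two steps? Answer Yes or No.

C did not beat A directly.
C beat F, but each of them lost to A. No two-step path.

No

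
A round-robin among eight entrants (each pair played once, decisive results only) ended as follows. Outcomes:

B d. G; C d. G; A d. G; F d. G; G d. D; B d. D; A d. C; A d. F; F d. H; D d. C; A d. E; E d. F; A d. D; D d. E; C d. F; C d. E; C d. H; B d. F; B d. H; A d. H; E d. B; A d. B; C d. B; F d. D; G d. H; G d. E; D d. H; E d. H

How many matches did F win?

3

F's results: beat D, G, H; lost to A, B, C, E.
That is 3 wins.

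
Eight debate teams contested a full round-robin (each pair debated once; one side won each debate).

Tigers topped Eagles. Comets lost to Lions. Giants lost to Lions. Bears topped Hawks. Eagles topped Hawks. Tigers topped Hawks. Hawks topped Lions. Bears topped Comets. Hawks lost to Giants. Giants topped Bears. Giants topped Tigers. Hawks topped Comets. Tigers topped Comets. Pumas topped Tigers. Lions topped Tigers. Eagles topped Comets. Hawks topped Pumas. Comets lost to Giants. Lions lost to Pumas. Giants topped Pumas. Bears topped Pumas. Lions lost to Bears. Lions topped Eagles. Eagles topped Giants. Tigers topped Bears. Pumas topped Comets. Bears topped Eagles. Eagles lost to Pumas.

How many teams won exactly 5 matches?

2

Win totals: Bears 5, Eagles 3, Tigers 4, Pumas 4, Comets 0, Lions 4, Hawks 3, Giants 5.
Exactly 5: Bears, Giants — 2 teams.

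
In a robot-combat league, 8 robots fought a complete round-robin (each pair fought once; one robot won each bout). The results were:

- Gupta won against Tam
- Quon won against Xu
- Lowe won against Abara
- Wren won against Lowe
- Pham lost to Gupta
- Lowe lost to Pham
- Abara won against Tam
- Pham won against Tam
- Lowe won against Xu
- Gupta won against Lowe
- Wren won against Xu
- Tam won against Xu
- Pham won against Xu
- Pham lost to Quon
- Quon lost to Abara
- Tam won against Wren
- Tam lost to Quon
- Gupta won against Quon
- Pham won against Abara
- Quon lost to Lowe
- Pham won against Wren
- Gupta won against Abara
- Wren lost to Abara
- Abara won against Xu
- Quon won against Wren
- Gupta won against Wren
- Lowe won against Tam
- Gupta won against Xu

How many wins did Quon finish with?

Quon's results: beat Wren, Pham, Xu, Tam; lost to Gupta, Lowe, Abara.
That is 4 wins.

4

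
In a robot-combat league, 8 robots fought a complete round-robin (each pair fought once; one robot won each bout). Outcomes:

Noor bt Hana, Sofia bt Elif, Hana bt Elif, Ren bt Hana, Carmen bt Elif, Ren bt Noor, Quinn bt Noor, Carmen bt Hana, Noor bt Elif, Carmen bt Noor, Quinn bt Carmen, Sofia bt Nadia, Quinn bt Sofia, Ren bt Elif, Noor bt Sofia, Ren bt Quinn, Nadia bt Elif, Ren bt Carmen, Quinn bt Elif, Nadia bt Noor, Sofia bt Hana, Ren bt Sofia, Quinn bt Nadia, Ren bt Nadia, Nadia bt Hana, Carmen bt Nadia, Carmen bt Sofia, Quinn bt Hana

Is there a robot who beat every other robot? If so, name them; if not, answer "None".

Ren

Ren has 7 wins out of 7 opponents — a perfect record.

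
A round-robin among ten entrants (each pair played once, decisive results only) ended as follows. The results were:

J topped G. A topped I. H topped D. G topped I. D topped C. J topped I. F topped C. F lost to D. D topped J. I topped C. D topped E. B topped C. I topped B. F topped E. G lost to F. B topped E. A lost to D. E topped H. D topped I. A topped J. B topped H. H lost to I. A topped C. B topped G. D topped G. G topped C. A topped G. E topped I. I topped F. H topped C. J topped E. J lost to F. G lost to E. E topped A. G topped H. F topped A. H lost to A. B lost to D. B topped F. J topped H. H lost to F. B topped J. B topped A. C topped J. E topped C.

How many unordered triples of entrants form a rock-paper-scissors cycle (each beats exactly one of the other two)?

20

Win totals: A 5, B 7, C 1, D 8, E 5, F 6, G 3, H 2, I 4, J 4.
An entrant with w wins dominates both others in C(w,2) triples; summing gives 10 + 21 + 0 + 28 + 10 + 15 + 3 + 1 + 6 + 6 = 100 transitive triples.
Total triples C(10,3) = 120, so cyclic triples = 120 − 100 = 20.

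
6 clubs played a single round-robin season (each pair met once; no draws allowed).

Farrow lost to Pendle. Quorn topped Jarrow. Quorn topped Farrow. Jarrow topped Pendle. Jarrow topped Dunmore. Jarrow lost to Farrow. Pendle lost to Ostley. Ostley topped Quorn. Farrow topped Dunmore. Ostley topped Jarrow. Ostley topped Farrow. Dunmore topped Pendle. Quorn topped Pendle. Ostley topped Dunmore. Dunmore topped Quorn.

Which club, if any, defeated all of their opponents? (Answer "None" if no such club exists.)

Ostley

Ostley has 5 wins out of 5 opponents — a perfect record.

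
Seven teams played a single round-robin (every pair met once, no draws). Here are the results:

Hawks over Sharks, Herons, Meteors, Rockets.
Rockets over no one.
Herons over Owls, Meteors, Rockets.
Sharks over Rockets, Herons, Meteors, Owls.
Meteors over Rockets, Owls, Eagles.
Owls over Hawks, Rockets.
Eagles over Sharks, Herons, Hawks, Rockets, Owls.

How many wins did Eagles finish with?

5

Eagles' results: beat Herons, Owls, Sharks, Rockets, Hawks; lost to Meteors.
That is 5 wins.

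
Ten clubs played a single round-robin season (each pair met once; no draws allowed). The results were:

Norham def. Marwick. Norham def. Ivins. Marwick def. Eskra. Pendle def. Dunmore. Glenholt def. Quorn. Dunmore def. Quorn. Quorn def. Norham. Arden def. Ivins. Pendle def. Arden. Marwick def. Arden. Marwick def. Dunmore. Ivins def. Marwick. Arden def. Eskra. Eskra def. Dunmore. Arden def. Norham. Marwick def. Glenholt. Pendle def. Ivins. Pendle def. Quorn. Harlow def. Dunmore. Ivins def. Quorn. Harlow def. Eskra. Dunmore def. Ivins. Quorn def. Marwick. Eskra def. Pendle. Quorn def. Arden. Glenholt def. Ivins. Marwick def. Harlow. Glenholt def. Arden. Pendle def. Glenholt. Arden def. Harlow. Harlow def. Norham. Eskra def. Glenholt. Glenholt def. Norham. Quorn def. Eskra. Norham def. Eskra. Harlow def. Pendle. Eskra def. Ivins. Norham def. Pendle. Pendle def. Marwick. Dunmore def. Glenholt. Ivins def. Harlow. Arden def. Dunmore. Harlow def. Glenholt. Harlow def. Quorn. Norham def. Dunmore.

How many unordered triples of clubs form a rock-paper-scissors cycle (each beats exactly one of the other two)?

36

Win totals: Eskra 4, Arden 5, Glenholt 4, Norham 5, Quorn 4, Harlow 6, Ivins 3, Dunmore 3, Marwick 5, Pendle 6.
A club with w wins dominates both others in C(w,2) triples; summing gives 6 + 10 + 6 + 10 + 6 + 15 + 3 + 3 + 10 + 15 = 84 transitive triples.
Total triples C(10,3) = 120, so cyclic triples = 120 − 84 = 36.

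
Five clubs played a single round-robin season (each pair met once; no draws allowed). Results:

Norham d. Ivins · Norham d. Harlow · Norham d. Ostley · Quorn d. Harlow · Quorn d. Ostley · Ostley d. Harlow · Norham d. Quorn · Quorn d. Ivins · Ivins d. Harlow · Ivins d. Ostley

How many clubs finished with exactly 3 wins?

Win totals: Quorn 3, Harlow 0, Ivins 2, Ostley 1, Norham 4.
Exactly 3: Quorn — 1 club.

1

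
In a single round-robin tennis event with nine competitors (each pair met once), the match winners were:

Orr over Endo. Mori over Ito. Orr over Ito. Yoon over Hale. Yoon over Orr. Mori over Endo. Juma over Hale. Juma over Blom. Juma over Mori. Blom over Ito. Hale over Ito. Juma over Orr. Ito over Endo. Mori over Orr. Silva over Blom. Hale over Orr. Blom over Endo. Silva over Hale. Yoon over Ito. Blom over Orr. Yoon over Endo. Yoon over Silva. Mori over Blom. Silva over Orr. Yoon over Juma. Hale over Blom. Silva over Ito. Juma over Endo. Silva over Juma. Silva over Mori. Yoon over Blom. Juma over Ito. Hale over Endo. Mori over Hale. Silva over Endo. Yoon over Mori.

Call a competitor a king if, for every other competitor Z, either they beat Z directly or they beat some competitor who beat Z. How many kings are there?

Ito cannot reach Juma, Blom, Hale, Mori, Orr, Yoon, Silva in two steps.
Juma cannot reach Yoon, Silva in two steps.
Blom cannot reach Juma, Hale, Mori, Yoon, Silva in two steps.
Hale cannot reach Juma, Mori, Yoon, Silva in two steps.
Mori cannot reach Juma, Yoon, Silva in two steps.
Orr cannot reach Juma, Blom, Hale, Mori, Yoon, Silva in two steps.
Yoon reaches everyone (king).
Endo cannot reach Ito, Juma, Blom, Hale, Mori, Orr, Yoon, Silva in two steps.
Silva cannot reach Yoon in two steps.
Kings: Yoon — 1.

1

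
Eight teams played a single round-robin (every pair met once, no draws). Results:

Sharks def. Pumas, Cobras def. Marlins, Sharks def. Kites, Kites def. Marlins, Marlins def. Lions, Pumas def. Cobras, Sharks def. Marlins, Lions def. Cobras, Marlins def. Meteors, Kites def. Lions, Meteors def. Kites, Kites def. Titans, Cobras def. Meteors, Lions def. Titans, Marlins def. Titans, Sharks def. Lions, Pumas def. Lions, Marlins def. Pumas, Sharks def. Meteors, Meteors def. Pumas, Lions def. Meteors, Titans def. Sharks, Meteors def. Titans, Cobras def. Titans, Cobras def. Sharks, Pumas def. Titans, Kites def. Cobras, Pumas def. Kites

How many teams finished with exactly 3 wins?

Win totals: Kites 4, Titans 1, Sharks 5, Lions 3, Cobras 4, Pumas 4, Marlins 4, Meteors 3.
Exactly 3: Lions, Meteors — 2 teams.

2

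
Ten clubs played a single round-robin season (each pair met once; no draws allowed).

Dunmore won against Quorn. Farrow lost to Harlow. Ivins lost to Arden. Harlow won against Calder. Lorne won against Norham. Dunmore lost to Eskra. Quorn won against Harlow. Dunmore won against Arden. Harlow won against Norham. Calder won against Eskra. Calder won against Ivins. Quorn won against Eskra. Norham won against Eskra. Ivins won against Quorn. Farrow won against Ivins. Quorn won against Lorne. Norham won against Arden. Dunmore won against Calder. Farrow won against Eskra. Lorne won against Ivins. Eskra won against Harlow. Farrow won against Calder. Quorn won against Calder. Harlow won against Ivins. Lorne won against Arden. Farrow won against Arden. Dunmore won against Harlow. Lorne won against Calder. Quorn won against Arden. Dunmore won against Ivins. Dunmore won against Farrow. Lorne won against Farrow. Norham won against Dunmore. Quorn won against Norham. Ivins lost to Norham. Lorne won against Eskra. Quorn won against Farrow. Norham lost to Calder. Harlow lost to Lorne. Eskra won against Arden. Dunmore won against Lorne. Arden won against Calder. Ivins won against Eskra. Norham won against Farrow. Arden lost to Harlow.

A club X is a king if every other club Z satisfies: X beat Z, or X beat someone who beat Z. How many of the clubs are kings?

Calder cannot reach Lorne in two steps.
Eskra reaches everyone (king).
Dunmore reaches everyone (king).
Harlow cannot reach Lorne in two steps.
Ivins reaches everyone (king).
Quorn reaches everyone (king).
Farrow cannot reach Lorne in two steps.
Norham reaches everyone (king).
Lorne reaches everyone (king).
Arden cannot reach Dunmore, Harlow, Farrow, Lorne in two steps.
Kings: Eskra, Dunmore, Ivins, Quorn, Norham, Lorne — 6.

6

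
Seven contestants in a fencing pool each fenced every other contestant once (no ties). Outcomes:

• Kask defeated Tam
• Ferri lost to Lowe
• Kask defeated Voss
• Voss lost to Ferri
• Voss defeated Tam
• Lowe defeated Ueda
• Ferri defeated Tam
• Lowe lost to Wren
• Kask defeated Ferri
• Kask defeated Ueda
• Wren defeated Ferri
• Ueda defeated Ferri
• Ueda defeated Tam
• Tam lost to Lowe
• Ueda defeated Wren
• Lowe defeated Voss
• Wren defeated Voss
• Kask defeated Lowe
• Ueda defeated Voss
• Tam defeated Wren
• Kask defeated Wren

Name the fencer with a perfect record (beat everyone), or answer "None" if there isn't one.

Kask

Kask has 6 wins out of 6 opponents — a perfect record.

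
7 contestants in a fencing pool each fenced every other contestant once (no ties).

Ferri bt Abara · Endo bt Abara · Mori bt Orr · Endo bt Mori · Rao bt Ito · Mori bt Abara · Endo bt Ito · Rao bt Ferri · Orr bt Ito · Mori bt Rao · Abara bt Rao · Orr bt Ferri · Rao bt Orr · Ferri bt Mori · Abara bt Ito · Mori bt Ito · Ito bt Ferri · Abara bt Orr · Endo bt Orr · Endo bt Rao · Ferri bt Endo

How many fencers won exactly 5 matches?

Win totals: Mori 4, Rao 3, Ferri 3, Endo 5, Ito 1, Abara 3, Orr 2.
Exactly 5: Endo — 1 fencer.

1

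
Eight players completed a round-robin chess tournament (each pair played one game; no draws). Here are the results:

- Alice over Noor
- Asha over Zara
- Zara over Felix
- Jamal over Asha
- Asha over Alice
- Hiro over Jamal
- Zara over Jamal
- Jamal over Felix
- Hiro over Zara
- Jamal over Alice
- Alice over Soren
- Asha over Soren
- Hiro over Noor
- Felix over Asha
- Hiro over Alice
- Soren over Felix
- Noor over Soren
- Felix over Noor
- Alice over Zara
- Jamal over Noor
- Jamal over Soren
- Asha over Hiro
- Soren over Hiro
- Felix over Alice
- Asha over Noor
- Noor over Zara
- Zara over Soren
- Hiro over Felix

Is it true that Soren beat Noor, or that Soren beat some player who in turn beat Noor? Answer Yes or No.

Soren did not beat Noor directly.
Soren beat Hiro, Felix. Of those, Hiro beat Noor.

Yes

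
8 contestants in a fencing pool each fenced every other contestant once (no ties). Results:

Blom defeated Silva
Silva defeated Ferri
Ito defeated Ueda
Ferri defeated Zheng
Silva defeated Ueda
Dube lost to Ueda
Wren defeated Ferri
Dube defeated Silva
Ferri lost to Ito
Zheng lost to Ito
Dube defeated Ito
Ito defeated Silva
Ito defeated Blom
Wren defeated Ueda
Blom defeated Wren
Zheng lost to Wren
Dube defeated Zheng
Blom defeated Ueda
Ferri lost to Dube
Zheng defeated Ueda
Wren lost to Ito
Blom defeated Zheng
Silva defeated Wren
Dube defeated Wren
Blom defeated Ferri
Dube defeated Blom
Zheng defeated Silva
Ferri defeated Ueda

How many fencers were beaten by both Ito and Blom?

5

Ito beat: Zheng, Wren, Ueda, Ferri, Silva, Blom.
Blom beat: Zheng, Wren, Ueda, Ferri, Silva.
Both beat: Zheng, Wren, Ueda, Ferri, Silva — 5.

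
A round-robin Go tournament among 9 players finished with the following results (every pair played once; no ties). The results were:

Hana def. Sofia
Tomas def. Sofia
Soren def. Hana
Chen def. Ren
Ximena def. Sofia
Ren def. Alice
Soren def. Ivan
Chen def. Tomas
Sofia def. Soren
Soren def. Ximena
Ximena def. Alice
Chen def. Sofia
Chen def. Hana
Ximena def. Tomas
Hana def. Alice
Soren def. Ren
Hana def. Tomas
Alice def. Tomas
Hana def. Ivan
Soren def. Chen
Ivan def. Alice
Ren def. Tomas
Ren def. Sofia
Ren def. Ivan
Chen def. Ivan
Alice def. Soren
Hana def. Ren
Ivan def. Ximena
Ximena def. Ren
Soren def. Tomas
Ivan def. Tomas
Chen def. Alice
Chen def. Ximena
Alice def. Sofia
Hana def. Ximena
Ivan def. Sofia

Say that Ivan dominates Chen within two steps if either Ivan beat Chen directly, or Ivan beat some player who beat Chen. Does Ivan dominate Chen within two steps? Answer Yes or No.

Ivan did not beat Chen directly.
Ivan beat Sofia, Alice, Tomas, Ximena, but each of them lost to Chen. No two-step path.

No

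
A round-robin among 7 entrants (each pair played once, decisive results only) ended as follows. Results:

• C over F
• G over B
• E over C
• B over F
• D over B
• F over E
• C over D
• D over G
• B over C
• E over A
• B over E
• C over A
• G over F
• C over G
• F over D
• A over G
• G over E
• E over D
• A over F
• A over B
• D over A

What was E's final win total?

E's results: beat A, C, D; lost to B, F, G.
That is 3 wins.

3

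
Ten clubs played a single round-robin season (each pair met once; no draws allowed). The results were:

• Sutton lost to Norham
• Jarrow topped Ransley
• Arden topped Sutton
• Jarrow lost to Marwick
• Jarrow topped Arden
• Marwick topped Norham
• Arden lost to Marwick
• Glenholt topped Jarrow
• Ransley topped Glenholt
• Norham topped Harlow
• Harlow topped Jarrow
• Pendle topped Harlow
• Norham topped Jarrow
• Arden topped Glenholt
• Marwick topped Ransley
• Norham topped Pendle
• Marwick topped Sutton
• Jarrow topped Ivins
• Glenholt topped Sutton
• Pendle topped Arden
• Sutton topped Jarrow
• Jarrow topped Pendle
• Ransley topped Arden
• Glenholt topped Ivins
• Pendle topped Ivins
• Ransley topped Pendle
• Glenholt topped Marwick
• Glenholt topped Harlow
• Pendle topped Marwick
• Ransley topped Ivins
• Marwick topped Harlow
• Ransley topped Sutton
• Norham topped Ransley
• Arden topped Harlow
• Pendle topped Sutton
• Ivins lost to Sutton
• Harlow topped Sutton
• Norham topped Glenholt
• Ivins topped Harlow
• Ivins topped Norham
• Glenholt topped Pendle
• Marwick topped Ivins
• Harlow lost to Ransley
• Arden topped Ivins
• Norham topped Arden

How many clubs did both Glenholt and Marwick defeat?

4

Glenholt beat: Marwick, Jarrow, Ivins, Sutton, Pendle, Harlow.
Marwick beat: Arden, Ransley, Jarrow, Ivins, Sutton, Harlow, Norham.
Both beat: Jarrow, Ivins, Sutton, Harlow — 4.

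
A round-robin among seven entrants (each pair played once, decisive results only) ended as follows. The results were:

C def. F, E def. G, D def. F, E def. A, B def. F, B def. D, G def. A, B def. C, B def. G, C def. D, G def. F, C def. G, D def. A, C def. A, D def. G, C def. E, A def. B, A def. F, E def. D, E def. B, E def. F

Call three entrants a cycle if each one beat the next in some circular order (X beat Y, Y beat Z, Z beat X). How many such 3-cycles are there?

4

Win totals: A 2, B 4, C 5, D 3, E 5, F 0, G 2.
An entrant with w wins dominates both others in C(w,2) triples; summing gives 1 + 6 + 10 + 3 + 10 + 0 + 1 = 31 transitive triples.
Total triples C(7,3) = 35, so cyclic triples = 35 − 31 = 4.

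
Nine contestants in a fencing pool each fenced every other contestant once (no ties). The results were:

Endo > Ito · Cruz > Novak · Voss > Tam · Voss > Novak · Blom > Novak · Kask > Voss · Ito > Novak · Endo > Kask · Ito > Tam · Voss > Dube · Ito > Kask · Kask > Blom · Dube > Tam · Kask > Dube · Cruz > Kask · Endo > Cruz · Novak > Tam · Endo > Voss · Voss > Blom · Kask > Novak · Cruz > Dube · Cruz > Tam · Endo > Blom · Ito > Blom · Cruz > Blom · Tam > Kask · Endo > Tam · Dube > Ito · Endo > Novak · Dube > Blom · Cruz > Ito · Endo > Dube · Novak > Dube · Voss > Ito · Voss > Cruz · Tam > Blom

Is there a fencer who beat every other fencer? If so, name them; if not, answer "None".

Endo has 8 wins out of 8 opponents — a perfect record.

Endo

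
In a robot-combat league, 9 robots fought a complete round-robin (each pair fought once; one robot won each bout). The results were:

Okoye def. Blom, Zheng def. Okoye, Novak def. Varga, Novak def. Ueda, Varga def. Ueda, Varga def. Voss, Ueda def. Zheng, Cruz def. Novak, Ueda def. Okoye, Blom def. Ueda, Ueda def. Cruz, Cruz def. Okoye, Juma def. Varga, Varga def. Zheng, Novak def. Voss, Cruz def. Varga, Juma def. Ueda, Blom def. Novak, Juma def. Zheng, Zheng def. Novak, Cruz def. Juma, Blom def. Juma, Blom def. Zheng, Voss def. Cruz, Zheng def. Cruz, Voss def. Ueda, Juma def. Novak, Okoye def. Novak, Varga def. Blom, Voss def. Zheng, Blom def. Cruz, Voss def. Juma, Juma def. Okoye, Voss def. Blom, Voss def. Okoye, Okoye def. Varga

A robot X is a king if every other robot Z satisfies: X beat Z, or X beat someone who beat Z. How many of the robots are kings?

Voss reaches everyone (king).
Zheng reaches everyone (king).
Varga reaches everyone (king).
Cruz reaches everyone (king).
Ueda cannot reach Voss in two steps.
Okoye reaches everyone (king).
Novak reaches everyone (king).
Blom reaches everyone (king).
Juma reaches everyone (king).
Kings: Voss, Zheng, Varga, Cruz, Okoye, Novak, Blom, Juma — 8.

8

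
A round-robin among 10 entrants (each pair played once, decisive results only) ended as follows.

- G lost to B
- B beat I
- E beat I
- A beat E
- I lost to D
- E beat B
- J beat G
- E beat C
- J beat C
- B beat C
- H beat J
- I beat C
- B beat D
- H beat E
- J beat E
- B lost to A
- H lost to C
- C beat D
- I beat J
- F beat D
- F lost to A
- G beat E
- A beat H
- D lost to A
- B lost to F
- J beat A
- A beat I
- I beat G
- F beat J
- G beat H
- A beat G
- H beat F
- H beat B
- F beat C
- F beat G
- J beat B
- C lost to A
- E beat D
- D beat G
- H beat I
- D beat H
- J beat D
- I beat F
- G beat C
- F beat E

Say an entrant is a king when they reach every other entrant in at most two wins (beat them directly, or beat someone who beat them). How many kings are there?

5

A reaches everyone (king).
B cannot reach A in two steps.
C cannot reach A in two steps.
D cannot reach A in two steps.
E cannot reach A in two steps.
F reaches everyone (king).
G cannot reach A in two steps.
H reaches everyone (king).
I reaches everyone (king).
J reaches everyone (king).
Kings: A, F, H, I, J — 5.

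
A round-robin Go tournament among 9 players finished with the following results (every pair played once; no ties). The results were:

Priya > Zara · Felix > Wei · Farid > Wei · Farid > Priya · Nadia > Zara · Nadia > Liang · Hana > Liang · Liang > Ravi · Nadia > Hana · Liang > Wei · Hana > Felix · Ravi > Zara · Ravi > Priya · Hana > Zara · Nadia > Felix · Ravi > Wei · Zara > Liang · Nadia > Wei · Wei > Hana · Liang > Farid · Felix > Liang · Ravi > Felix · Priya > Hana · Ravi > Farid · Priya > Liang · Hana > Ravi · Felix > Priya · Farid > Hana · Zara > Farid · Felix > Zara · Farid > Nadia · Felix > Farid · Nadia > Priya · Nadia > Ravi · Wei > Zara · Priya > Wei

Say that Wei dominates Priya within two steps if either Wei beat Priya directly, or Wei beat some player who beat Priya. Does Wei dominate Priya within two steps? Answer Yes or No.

Wei did not beat Priya directly.
Wei beat Zara, Hana, but each of them lost to Priya. No two-step path.

No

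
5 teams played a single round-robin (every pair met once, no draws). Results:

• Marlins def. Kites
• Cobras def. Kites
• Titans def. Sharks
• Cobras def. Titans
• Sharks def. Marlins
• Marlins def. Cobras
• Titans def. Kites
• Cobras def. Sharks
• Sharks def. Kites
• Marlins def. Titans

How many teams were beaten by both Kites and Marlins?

0

Kites beat: no one.
Marlins beat: Cobras, Titans, Kites.
No one was beaten by both.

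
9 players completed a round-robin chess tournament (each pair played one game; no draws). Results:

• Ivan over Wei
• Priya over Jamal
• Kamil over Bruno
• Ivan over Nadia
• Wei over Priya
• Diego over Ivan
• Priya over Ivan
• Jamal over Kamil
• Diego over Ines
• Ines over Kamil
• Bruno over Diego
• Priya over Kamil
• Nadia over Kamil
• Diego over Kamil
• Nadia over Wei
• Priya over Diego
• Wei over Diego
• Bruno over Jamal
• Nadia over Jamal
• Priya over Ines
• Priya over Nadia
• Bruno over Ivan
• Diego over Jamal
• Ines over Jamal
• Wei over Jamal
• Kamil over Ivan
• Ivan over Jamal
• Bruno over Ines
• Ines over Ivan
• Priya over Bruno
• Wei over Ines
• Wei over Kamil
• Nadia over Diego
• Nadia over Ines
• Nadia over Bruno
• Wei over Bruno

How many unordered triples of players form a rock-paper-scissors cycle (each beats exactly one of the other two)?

14

Win totals: Kamil 2, Nadia 6, Priya 7, Wei 6, Ivan 3, Jamal 1, Diego 4, Ines 3, Bruno 4.
A player with w wins dominates both others in C(w,2) triples; summing gives 1 + 15 + 21 + 15 + 3 + 0 + 6 + 3 + 6 = 70 transitive triples.
Total triples C(9,3) = 84, so cyclic triples = 84 − 70 = 14.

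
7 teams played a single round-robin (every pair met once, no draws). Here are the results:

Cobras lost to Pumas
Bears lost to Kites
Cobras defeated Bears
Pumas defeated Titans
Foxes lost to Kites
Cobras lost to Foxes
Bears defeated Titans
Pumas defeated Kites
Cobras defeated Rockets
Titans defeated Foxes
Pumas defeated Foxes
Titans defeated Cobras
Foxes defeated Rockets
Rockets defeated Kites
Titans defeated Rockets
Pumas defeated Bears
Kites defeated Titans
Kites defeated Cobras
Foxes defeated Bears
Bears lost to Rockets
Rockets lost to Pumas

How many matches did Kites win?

4

Kites' results: beat Foxes, Cobras, Titans, Bears; lost to Rockets, Pumas.
That is 4 wins.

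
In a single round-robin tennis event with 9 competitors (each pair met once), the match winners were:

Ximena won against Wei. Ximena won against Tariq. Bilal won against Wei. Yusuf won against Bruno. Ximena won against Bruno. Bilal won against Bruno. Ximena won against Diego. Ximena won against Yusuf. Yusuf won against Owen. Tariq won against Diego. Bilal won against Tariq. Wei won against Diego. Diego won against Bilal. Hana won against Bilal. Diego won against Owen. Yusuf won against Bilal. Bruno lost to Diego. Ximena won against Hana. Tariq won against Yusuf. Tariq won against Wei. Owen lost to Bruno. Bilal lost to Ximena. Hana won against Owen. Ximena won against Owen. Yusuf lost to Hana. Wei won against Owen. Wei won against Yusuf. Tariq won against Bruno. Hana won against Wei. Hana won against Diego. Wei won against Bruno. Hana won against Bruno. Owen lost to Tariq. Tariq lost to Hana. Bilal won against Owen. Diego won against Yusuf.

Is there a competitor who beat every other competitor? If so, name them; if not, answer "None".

Ximena

Ximena has 8 wins out of 8 opponents — a perfect record.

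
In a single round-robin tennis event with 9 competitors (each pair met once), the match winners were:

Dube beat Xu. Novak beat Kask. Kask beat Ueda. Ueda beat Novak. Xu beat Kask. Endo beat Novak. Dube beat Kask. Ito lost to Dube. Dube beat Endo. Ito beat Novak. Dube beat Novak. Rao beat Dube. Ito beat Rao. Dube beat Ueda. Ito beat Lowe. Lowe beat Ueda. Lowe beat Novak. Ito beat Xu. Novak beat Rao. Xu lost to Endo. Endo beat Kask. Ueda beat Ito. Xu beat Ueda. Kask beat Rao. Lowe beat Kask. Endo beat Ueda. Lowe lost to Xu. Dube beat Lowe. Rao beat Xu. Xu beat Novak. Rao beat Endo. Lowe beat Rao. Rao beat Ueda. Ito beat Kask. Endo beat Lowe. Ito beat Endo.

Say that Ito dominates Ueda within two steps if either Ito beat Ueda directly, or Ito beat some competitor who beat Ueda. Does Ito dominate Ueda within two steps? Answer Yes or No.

Ito did not beat Ueda directly.
Ito beat Endo, Kask, Novak, Xu, Lowe, Rao. Of those, Endo beat Ueda.

Yes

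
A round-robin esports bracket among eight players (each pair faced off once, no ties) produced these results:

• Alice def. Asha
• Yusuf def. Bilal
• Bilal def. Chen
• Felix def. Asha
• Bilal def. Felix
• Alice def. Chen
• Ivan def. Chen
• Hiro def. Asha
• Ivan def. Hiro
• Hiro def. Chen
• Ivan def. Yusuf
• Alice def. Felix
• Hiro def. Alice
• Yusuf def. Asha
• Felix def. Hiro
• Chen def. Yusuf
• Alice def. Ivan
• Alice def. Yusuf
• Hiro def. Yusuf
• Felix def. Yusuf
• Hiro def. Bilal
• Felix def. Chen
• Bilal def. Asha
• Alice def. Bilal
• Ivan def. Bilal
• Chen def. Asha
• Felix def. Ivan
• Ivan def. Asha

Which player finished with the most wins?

Alice

Win totals: Alice 6, Asha 0, Ivan 5, Felix 5, Chen 2, Yusuf 2, Bilal 3, Hiro 5.
Alice leads with 6 wins (next highest: 5).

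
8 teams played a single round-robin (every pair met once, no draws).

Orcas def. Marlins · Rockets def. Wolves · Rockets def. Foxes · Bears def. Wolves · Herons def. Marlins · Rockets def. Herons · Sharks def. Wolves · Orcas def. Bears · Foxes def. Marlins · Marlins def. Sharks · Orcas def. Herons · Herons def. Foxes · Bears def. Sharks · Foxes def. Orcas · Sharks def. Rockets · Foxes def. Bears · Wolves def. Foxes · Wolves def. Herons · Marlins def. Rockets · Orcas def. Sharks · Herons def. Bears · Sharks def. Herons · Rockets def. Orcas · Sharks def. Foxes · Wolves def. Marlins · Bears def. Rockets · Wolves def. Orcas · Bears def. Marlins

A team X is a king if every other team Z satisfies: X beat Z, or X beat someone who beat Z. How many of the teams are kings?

Wolves reaches everyone (king).
Rockets reaches everyone (king).
Herons reaches everyone (king).
Foxes reaches everyone (king).
Marlins cannot reach Bears in two steps.
Bears reaches everyone (king).
Sharks reaches everyone (king).
Orcas reaches everyone (king).
Kings: Wolves, Rockets, Herons, Foxes, Bears, Sharks, Orcas — 7.

7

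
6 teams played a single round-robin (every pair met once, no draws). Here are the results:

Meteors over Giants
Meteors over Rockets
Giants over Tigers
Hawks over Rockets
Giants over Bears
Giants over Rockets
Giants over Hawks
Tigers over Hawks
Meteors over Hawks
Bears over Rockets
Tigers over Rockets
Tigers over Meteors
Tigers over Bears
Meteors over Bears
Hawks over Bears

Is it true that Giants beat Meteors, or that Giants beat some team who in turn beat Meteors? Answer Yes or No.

Yes

Giants did not beat Meteors directly.
Giants beat Hawks, Rockets, Bears, Tigers. Of those, Tigers beat Meteors.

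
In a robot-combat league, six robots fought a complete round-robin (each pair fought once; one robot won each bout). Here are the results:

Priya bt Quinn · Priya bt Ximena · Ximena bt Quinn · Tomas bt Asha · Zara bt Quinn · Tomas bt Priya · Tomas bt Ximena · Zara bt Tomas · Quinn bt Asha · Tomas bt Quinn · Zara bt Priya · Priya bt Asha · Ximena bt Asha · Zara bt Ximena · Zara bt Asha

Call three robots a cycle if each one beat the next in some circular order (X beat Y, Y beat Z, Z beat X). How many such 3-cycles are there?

0

Win totals: Quinn 1, Tomas 4, Zara 5, Priya 3, Asha 0, Ximena 2.
A robot with w wins dominates both others in C(w,2) triples; summing gives 0 + 6 + 10 + 3 + 0 + 1 = 20 transitive triples.
Total triples C(6,3) = 20, so cyclic triples = 20 − 20 = 0.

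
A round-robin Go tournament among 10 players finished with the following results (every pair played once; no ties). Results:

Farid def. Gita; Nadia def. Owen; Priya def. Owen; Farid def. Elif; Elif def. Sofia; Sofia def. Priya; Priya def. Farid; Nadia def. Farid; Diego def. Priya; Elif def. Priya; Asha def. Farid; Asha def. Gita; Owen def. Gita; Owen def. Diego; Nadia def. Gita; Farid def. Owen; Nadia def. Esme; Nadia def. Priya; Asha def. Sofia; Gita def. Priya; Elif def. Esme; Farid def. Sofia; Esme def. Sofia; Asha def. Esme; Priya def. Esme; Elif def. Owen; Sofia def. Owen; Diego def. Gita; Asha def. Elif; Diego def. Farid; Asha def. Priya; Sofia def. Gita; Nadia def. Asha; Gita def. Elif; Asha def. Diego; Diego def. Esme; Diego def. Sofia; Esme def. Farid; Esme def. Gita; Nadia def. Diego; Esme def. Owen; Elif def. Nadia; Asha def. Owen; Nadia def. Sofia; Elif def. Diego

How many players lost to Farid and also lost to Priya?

Farid beat: Elif, Gita, Owen, Sofia.
Priya beat: Esme, Farid, Owen.
Both beat: Owen — 1.

1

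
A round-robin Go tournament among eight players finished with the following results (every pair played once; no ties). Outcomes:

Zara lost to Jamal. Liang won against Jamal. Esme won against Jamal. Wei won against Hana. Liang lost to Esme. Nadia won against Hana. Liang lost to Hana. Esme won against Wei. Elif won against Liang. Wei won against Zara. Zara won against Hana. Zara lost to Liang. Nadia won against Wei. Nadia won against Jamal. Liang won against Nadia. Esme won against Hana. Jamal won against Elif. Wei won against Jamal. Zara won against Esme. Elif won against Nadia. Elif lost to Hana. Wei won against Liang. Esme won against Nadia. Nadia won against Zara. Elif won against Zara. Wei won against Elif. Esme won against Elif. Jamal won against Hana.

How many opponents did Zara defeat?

2

Zara's results: beat Esme, Hana; lost to Nadia, Elif, Wei, Jamal, Liang.
That is 2 wins.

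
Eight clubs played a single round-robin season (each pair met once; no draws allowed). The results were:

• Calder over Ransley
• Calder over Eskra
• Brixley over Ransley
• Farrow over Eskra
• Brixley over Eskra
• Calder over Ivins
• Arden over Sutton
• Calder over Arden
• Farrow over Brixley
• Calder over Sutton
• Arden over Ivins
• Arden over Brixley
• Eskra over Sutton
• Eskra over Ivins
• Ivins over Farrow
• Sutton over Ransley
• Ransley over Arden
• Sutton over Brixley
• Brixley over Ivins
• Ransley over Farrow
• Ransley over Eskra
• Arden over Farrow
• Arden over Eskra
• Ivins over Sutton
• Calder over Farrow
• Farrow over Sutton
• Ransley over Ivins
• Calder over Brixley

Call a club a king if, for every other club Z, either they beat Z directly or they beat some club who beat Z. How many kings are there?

1

Farrow cannot reach Arden, Calder in two steps.
Eskra cannot reach Arden, Calder in two steps.
Arden cannot reach Calder in two steps.
Ivins cannot reach Arden, Calder in two steps.
Brixley cannot reach Calder in two steps.
Sutton cannot reach Calder in two steps.
Ransley cannot reach Calder in two steps.
Calder reaches everyone (king).
Kings: Calder — 1.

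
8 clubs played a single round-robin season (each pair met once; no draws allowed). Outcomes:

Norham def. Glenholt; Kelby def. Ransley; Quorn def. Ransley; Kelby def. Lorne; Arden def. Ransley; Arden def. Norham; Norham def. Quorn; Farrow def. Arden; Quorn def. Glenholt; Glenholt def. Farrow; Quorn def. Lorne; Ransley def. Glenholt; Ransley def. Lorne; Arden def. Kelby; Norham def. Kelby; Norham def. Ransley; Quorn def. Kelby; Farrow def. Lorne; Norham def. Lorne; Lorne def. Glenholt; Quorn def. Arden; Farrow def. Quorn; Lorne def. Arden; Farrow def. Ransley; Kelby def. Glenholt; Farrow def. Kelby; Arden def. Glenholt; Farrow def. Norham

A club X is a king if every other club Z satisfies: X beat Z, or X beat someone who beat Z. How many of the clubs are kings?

5

Glenholt reaches everyone (king).
Kelby cannot reach Quorn, Norham in two steps.
Ransley cannot reach Kelby, Quorn, Norham in two steps.
Farrow reaches everyone (king).
Lorne cannot reach Quorn in two steps.
Quorn reaches everyone (king).
Arden reaches everyone (king).
Norham reaches everyone (king).
Kings: Glenholt, Farrow, Quorn, Arden, Norham — 5.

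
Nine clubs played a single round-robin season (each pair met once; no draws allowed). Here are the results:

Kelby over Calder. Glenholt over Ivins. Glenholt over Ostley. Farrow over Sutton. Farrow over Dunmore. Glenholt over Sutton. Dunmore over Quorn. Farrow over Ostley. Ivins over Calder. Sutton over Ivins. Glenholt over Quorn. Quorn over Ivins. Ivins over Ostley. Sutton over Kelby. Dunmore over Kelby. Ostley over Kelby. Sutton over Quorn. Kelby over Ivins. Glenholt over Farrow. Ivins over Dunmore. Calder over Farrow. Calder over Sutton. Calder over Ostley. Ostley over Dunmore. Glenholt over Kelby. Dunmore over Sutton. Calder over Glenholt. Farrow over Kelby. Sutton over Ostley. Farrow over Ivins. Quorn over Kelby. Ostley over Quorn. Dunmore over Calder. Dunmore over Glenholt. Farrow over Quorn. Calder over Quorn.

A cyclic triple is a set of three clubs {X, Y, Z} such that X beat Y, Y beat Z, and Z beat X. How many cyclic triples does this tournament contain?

20

Win totals: Farrow 6, Sutton 4, Dunmore 5, Ostley 3, Kelby 2, Quorn 2, Ivins 3, Calder 5, Glenholt 6.
A club with w wins dominates both others in C(w,2) triples; summing gives 15 + 6 + 10 + 3 + 1 + 1 + 3 + 10 + 15 = 64 transitive triples.
Total triples C(9,3) = 84, so cyclic triples = 84 − 64 = 20.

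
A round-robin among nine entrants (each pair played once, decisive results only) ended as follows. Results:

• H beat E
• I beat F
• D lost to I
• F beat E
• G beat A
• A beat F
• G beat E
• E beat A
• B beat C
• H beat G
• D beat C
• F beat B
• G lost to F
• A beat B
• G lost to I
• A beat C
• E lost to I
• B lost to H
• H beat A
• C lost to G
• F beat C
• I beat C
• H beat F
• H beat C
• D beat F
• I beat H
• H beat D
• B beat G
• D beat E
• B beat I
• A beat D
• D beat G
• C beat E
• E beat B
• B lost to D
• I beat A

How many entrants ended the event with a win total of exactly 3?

2

Win totals: A 4, B 3, C 1, D 5, E 2, F 4, G 3, H 7, I 7.
Exactly 3: B, G — 2 entrants.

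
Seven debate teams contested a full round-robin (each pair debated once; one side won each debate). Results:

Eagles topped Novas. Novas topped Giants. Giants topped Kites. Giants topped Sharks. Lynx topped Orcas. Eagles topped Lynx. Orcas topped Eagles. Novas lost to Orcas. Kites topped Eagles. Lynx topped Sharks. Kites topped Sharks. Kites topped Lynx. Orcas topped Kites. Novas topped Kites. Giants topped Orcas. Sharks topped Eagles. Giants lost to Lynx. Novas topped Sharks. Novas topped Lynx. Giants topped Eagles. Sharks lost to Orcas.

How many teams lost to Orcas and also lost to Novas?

Orcas beat: Eagles, Kites, Sharks, Novas.
Novas beat: Giants, Kites, Lynx, Sharks.
Both beat: Kites, Sharks — 2.

2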